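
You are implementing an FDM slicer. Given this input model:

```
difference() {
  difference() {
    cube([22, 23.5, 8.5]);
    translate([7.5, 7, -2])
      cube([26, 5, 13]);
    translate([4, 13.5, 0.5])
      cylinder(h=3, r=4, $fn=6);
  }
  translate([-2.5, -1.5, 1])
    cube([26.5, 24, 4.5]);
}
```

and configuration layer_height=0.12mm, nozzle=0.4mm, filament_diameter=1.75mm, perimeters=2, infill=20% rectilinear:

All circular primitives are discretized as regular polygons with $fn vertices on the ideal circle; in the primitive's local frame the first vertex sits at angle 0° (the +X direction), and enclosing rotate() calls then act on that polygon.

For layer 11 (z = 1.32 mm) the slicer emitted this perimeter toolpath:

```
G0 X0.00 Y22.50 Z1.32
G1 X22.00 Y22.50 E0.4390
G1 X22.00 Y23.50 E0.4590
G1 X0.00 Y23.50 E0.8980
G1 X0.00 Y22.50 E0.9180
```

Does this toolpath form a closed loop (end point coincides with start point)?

Start point (G0): (0.00, 22.50). End point (last G1): the path returns to the start — closed.

yes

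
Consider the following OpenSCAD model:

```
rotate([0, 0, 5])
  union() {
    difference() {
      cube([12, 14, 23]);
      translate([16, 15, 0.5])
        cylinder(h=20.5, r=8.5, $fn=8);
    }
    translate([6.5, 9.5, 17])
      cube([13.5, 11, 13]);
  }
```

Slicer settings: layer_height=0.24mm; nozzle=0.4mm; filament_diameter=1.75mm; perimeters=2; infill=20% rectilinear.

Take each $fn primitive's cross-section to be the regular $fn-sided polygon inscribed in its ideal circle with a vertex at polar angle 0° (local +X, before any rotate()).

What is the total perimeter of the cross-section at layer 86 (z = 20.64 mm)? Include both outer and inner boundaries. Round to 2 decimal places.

At z = 20.64 mm: the 12×14 cube contributes its full rectangle (perimeter 52.00 mm); the r=8.5 cylinder at (16, 15) contributes a regular 8-gon of circumradius 8.5 (perimeter = 2·8·8.500·sin(180°/8) = 52.04 mm); After the difference (first − rest): starting from the 12×14 cube, the r=8.5 cylinder at (16, 15) partially overlaps it — only the 16.11 mm² overlap (of its 204.35 mm²) is removed, clipping the outline — boundary = 49.67 mm; the cube at (6.5, 9.5) (footprint 13.5×11) is included at this height (perimeter 49.00 mm); Combining (union): the regions partially overlap (shared area 10.56 mm²), so the edge portions inside another operand are dropped and the merged outline is re-measured after clipping — boundary = 84.61 mm; (rotated 5° about Z; rotation is an isometry so areas/perimeters/island counts are preserved). Overall, the cross-section is a single solid region. Total boundary length (outer) = 84.61 mm.

84.61 mm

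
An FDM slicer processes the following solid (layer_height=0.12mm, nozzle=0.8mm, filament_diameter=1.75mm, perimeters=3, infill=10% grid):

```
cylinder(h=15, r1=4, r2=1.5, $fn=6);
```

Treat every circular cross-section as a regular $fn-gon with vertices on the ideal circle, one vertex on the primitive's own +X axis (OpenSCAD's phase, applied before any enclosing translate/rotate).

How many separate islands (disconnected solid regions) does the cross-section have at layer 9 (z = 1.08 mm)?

At z = 1.08 mm: the cone: at t=0.072 of its height the radius interpolates to r₁+(r₂−r₁)t = 3.820, giving a regular 6-gon of that circumradius. Overall, the cross-section is a single solid region. Island count = 1.

1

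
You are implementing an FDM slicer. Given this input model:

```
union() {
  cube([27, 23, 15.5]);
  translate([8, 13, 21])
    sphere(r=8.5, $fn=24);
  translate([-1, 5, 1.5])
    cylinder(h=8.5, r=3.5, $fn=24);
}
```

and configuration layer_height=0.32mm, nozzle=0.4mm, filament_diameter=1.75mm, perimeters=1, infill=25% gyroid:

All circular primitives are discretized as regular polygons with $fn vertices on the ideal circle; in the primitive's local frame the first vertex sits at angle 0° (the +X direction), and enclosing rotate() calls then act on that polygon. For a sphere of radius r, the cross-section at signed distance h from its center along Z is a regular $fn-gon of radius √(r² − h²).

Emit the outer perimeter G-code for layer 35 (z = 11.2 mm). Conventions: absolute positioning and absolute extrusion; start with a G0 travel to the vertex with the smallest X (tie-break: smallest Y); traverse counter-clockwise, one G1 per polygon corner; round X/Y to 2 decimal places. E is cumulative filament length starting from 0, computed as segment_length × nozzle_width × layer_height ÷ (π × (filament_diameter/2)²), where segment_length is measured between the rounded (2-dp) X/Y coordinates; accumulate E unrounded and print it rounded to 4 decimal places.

At z = 11.2 mm: the cube is present — its section is the full 27×23 rectangle; the sphere at (8, 13) is not intersected at this z (|z−center|=9.800 > r=8.5); the cylinder at (-1, 5) is not intersected at this z (z outside [1.5, 10]); Combining (union): only the 27×23 cube is present, so the union is just that shape — 1 connected region. The outline is a single polygon with 4 vertices. Extrusion per mm of travel: 0.4 × 0.32 / (π × 0.875²) = 0.053216. Accumulating E over each segment gives final E = 5.3216.

G0 X0.00 Y0.00 Z11.20
G1 X27.00 Y0.00 E1.4368
G1 X27.00 Y23.00 E2.6608
G1 X0.00 Y23.00 E4.0976
G1 X0.00 Y0.00 E5.3216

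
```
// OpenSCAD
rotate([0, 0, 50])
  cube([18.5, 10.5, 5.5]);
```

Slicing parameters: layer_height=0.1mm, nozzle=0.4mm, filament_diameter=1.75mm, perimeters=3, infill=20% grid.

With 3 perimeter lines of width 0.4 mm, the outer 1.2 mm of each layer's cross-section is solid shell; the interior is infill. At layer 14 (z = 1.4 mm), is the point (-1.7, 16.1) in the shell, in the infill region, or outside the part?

outside

At z = 1.4 mm: the cube (footprint 18.5×10.5) is included at this height; (whole slice rotated 50° about Z — lengths, areas and connectivity unchanged). Overall, the cross-section is a single solid region. Undo the 50° rotation: the query point maps to (11.241, 11.651) in the un-rotated model frame. The nearest boundary edge runs (18.50, 10.50)→(0.00, 10.50); distance from the point to it = 1.15 mm. The point is not inside any of the regions above, so it lies outside the cross-section (1.15 mm from the nearest boundary).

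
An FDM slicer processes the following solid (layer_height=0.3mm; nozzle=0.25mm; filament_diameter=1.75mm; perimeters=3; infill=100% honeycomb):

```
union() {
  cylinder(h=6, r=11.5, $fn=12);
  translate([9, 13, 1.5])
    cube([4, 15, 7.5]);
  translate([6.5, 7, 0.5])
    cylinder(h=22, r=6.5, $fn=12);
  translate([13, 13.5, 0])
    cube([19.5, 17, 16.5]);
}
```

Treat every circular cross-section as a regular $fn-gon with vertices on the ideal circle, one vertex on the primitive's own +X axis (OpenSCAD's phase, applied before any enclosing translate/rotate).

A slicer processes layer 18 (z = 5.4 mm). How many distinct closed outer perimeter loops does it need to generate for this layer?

At z = 5.4 mm: the r=11.5 cylinder contributes a regular 12-gon of circumradius 11.5; the cube at (9, 13) (footprint 4×15) is included at this height; the r=6.5 cylinder at (6.5, 7) gives a regular 12-gon of circumradius 6.5 (constant along its height); the 19.5×17 cube at (13, 13.5) contributes its full rectangle; Combining (union): the regions partially overlap (shared area 76.62 mm²), so overlapping operands fuse into one piece — 2 connected regions. The result has 2 disconnected regions.

2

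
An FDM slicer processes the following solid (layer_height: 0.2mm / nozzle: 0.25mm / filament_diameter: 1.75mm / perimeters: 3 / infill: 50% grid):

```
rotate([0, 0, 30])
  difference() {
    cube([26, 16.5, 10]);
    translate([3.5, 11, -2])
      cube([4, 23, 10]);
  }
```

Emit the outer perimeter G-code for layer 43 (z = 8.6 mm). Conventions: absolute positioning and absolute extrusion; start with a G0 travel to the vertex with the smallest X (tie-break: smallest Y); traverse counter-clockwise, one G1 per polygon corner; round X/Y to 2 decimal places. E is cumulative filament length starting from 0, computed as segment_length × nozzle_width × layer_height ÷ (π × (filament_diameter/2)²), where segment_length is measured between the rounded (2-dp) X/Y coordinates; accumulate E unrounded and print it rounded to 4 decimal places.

G0 X-8.25 Y14.29 Z8.60
G1 X0.00 Y0.00 E0.3430
G1 X22.52 Y13.00 E0.8835
G1 X14.27 Y27.29 E1.2265
G1 X-8.25 Y14.29 E1.7671

At z = 8.6 mm: the cube is present — its section is the full 26×16.5 rectangle; the cube at (3.5, 11) is not intersected at this z (z outside [-2, 8]); After the difference (first − rest): none of the subtracted shapes is present at this height, so the 26×16.5 cube is unchanged — 1 connected region; (whole slice rotated 30° about Z — lengths, areas and connectivity unchanged). The outline is a single polygon with 4 vertices. Extrusion per mm of travel: 0.25 × 0.2 / (π × 0.875²) = 0.020788. Accumulating E over each segment gives final E = 1.7671.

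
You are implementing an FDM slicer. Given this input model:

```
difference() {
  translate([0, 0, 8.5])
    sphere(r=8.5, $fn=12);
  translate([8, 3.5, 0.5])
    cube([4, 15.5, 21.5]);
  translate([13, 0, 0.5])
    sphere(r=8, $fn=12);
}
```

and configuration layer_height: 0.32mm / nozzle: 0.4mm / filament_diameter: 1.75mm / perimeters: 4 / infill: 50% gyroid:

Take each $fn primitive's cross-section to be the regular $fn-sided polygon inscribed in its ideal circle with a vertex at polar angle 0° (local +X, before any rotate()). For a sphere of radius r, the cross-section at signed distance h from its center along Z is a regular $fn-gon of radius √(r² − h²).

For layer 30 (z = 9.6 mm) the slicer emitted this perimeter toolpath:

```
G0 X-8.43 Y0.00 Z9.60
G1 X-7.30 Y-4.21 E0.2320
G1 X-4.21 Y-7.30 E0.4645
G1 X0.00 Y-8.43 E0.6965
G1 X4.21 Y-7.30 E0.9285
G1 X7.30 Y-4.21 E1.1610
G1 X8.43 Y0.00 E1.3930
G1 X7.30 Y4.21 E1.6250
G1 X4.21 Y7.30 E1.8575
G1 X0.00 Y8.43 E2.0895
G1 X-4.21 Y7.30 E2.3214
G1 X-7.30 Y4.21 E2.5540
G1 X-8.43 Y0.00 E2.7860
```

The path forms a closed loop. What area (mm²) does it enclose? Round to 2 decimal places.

213.09 mm²

Apply the shoelace formula to the sequence of (X, Y) vertices; enclosed area = 213.09 mm².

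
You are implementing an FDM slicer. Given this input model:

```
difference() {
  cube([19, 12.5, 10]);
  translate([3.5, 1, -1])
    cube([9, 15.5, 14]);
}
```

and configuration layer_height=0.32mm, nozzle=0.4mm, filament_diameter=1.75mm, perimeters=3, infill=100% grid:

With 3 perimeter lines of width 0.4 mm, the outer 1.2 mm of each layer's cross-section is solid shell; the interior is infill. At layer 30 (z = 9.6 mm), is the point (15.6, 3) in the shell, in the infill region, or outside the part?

infill

At z = 9.6 mm: the cube (footprint 19×12.5) is included at this height; the cube at (3.5, 1) is present — its section is the full 9×15.5 rectangle; Subtracting the remaining from the first: starting from the 19×12.5 cube, the 9×15.5 cube at (3.5, 1) partially overlaps it — only the 103.50 mm² overlap (of its 139.50 mm²) is removed, clipping the outline — 1 connected region. Overall, the cross-section is a single solid region. The nearest boundary edge runs (19.00, 0.00)→(0.00, 0.00); distance from the point to it = 3.00 mm. The point is inside the cross-section and 3.00 mm from the nearest boundary — more than the 1.2 mm shell width (3 × 0.4), so it's in the infill interior.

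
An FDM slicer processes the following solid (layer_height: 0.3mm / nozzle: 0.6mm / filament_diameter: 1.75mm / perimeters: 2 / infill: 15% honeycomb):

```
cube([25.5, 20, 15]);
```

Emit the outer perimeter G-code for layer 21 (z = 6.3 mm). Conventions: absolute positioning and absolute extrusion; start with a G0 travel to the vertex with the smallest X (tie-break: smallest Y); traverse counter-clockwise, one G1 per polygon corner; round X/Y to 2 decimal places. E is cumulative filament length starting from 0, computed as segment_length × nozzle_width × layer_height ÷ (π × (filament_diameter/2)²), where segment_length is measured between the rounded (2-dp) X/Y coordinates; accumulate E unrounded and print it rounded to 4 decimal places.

G0 X0.00 Y0.00 Z6.30
G1 X25.50 Y0.00 E1.9083
G1 X25.50 Y20.00 E3.4050
G1 X0.00 Y20.00 E5.3133
G1 X0.00 Y0.00 E6.8100

At z = 6.3 mm: the 25.5×20 cube contributes its full rectangle. The outline is a single polygon with 4 vertices. Extrusion per mm of travel: 0.6 × 0.3 / (π × 0.875²) = 0.074835. Accumulating E over each segment gives final E = 6.8100.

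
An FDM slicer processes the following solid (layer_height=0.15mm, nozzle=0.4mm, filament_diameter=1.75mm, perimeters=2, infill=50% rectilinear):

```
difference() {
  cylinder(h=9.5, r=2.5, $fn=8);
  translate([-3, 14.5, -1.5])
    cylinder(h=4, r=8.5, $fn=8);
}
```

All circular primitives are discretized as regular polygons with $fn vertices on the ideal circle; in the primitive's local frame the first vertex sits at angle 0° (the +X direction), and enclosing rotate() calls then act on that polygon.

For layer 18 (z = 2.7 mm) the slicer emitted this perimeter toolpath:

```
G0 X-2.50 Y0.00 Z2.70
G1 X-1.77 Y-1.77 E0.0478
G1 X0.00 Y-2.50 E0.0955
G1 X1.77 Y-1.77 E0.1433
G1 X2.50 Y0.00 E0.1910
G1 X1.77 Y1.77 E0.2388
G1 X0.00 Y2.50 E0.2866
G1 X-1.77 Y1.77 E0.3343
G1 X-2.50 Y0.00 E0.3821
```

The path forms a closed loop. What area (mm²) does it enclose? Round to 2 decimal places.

Apply the shoelace formula to the sequence of (X, Y) vertices; enclosed area = 17.70 mm².

17.70 mm²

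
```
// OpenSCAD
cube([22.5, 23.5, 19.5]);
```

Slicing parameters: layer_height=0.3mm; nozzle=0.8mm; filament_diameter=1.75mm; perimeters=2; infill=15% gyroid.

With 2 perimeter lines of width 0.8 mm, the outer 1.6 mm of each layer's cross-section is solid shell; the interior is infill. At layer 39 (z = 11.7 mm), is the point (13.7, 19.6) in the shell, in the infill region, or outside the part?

At z = 11.7 mm: the 22.5×23.5 cube contributes its full rectangle. Overall, the cross-section is a single solid region. The nearest boundary edge runs (22.50, 23.50)→(0.00, 23.50); distance from the point to it = 3.90 mm. The point is inside the cross-section and 3.90 mm from the nearest boundary — more than the 1.6 mm shell width (2 × 0.8), so it's in the infill interior.

infill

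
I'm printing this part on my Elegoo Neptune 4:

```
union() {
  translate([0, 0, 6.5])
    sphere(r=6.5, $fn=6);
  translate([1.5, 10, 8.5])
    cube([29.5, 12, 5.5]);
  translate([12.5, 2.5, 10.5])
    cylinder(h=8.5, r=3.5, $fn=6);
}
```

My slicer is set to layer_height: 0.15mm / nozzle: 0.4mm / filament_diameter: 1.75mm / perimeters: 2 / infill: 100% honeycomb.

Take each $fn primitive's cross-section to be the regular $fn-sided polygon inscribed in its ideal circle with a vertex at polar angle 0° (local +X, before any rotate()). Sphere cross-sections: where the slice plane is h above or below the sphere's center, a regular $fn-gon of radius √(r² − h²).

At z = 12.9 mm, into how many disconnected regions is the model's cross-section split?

At z = 12.9 mm: the sphere: section is a regular 6-gon, circumradius = √(r²−h²) = √(6.5²−6.4²) = 1.136; the cube at (1.5, 10) (footprint 29.5×12) is included at this height; the cylinder at (12.5, 2.5): section is a regular 6-gon, circumradius r=3.5; Combining (union): the 3 present regions are separate (no shared area or edge), so areas and boundary lengths simply add and each stays a separate island — 3 connected regions. The result has 3 disconnected regions.

3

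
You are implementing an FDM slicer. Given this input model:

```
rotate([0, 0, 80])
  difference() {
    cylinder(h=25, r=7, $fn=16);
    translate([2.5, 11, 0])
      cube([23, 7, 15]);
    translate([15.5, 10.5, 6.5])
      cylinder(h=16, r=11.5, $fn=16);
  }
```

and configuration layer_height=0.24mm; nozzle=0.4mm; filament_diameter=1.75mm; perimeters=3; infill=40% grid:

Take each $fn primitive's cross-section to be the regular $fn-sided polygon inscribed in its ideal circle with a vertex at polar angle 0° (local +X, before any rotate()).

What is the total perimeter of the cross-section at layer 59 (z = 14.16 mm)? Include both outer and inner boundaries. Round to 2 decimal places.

At z = 14.16 mm: the r=7 cylinder contributes a regular 16-gon of circumradius 7 (perimeter = 2·16·7.000·sin(180°/16) = 43.70 mm); the 23×7 cube at (2.5, 11) contributes its full rectangle (perimeter 60.00 mm); the cylinder at (15.5, 10.5): section is a regular 16-gon, circumradius r=11.5 (perimeter = 2·16·11.500·sin(180°/16) = 71.79 mm); Subtracting the remaining from the first: starting from the r=7 cylinder, the 23×7 cube at (2.5, 11) misses the remaining region (no effect); the r=11.5 cylinder at (15.5, 10.5) misses the remaining region (no effect) — boundary = 43.70 mm; (whole slice rotated 80° about Z — lengths, areas and connectivity unchanged). Overall, the cross-section is a single solid region. Total boundary length (outer) = 43.70 mm.

43.70 mm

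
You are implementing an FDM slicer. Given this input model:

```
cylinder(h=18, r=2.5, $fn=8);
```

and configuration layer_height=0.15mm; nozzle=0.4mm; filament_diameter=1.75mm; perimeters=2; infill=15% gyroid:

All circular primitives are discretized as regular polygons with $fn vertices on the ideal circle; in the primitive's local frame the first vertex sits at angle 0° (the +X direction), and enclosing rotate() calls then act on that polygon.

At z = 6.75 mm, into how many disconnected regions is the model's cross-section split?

1

At z = 6.75 mm: the r=2.5 cylinder contributes a regular 8-gon of circumradius 2.5. The result has 1 disconnected region.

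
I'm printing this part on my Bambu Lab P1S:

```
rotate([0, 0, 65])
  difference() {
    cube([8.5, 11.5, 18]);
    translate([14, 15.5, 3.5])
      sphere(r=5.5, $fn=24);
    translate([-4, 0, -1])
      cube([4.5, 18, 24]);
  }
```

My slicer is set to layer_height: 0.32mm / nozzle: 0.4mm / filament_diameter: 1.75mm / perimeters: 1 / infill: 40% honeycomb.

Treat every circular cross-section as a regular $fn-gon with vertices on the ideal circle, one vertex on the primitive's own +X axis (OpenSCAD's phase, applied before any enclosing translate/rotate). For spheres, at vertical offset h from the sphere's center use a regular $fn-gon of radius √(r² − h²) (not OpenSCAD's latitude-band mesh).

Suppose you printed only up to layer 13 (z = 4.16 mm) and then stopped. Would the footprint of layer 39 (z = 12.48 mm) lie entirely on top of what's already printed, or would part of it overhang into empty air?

entirely on top

Compare the two slices. At z = 4.16: the cube (footprint 8.5×11.5) is included at this height (area 97.75 mm²); the r=5.5 sphere at (14, 15.5) slices to a regular 24-gon of circumradius 5.460 (√(r²−h²) with h=0.66 from center) (area = (24/2)·5.460²·sin(360°/24) = 92.60 mm²); the cube at (-4, 0) (footprint 4.5×18) is included at this height (area 81.00 mm²); After the difference (first − rest): starting from the 8.5×11.5 cube (97.75 mm²), the r=5.5 sphere at (14, 15.5) misses the remaining region (no effect); the 4.5×18 cube at (-4, 0) partially overlaps it — only the 5.75 mm² overlap (of its 81.00 mm²) is removed, clipping the outline — area = 92.00 mm²; (whole slice rotated 65° about Z — lengths, areas and connectivity unchanged). At z = 12.48: the cube is present — its section is the full 8.5×11.5 rectangle (area 97.75 mm²); the sphere at (14, 15.5) is not intersected at this z (|z−center|=8.980 > r=5.5); the 4.5×18 cube at (-4, 0) contributes its full rectangle (area 81.00 mm²); After the difference (first − rest): starting from the 8.5×11.5 cube (97.75 mm²), the 4.5×18 cube at (-4, 0) partially overlaps it — only the 5.75 mm² overlap (of its 81.00 mm²) is removed, clipping the outline — area = 92.00 mm²; (rotated 65° about Z; rotation is an isometry so areas/perimeters/island counts are preserved). Checking containment: the cross-section at z = 12.48 is a subset of the cross-section at z = 4.16.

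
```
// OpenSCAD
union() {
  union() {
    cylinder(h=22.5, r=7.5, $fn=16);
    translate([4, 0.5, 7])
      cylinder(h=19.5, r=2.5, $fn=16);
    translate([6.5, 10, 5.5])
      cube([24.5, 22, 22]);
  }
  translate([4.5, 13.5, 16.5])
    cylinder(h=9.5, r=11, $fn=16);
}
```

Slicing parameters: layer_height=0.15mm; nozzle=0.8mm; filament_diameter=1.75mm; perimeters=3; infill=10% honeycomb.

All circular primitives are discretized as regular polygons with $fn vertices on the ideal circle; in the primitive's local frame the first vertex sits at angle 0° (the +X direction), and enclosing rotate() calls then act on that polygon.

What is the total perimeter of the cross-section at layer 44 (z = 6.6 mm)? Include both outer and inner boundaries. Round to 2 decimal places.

139.82 mm

At z = 6.6 mm: the cylinder: section is a regular 16-gon, circumradius r=7.5 (perimeter = 2·16·7.500·sin(180°/16) = 46.82 mm); the cylinder at (4, 0.5) does not reach this height (z outside [7, 26.5]); the 24.5×22 cube at (6.5, 10) contributes its full rectangle (perimeter 93.00 mm); Combining (union): the 2 present regions are separate (no shared area or edge), so areas and boundary lengths simply add and each stays a separate island — boundary = 139.82 mm; the cylinder at (4.5, 13.5) does not reach this height (z outside [16.5, 26]); Merging all regions: only the result so far is present, so the union is just that shape — boundary = 139.82 mm. Overall, the cross-section has 2 separate islands. Total boundary length (outer) = 139.82 mm.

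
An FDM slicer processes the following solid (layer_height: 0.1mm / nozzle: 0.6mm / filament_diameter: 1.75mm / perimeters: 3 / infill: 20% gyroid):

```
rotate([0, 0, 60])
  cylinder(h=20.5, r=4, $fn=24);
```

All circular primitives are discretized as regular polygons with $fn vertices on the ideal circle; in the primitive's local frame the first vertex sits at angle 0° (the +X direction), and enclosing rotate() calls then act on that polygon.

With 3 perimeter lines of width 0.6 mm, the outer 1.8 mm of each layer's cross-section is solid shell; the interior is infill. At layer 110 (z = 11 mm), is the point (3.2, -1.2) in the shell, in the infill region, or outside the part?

At z = 11 mm: the r=4 cylinder gives a regular 24-gon of circumradius 4 (constant along its height); (whole slice rotated 60° about Z — lengths, areas and connectivity unchanged). Overall, the cross-section is a single solid region. Undo the 60° rotation: the query point maps to (0.561, -3.371) in the un-rotated model frame. The nearest boundary edge runs (-0.00, -4.00)→(1.04, -3.86); distance from the point to it = 0.55 mm. The point is inside the cross-section, 0.55 mm from the nearest boundary — within the 1.8 mm shell band (3 × 0.6).

shell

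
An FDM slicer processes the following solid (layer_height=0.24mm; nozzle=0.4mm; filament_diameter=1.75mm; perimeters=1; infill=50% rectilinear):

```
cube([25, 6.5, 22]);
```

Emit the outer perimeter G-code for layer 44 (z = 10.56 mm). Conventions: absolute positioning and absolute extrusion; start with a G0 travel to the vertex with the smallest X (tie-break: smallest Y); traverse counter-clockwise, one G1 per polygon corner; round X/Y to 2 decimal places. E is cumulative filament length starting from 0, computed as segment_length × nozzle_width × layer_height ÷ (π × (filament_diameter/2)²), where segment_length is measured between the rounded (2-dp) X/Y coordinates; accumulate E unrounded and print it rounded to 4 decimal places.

G0 X0.00 Y0.00 Z10.56
G1 X25.00 Y0.00 E0.9978
G1 X25.00 Y6.50 E1.2572
G1 X0.00 Y6.50 E2.2550
G1 X0.00 Y0.00 E2.5145

At z = 10.56 mm: the cube (footprint 25×6.5) is included at this height. The outline is a single polygon with 4 vertices. Extrusion per mm of travel: 0.4 × 0.24 / (π × 0.875²) = 0.039912. Accumulating E over each segment gives final E = 2.5145.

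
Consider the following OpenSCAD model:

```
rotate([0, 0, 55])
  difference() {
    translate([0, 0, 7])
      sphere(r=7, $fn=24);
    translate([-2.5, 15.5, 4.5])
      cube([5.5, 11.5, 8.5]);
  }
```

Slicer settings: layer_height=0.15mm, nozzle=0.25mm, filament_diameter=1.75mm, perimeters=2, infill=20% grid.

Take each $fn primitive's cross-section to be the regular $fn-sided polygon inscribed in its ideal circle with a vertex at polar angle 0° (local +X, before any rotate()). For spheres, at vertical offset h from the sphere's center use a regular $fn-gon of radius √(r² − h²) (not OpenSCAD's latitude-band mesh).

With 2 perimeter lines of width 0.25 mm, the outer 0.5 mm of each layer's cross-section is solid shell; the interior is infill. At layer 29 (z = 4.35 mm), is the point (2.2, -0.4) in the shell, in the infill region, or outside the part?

At z = 4.35 mm: the r=7 sphere slices to a regular 24-gon of circumradius 6.479 (√(r²−h²) with h=2.65 from center); the cube at (-2.5, 15.5) is not intersected at this z (z outside [4.5, 13]); Subtracting the remaining from the first: none of the subtracted shapes is present at this height, so the r=7 sphere is unchanged — 1 connected region; (whole slice rotated 55° about Z — lengths, areas and connectivity unchanged). Overall, the cross-section is a single solid region. Undo the 55° rotation: the query point maps to (0.934, -2.032) in the un-rotated model frame. The nearest boundary edge runs (1.68, -6.26)→(3.24, -5.61); distance from the point to it = 4.19 mm. The point is inside the cross-section and 4.19 mm from the nearest boundary — more than the 0.5 mm shell width (2 × 0.25), so it's in the infill interior.

infill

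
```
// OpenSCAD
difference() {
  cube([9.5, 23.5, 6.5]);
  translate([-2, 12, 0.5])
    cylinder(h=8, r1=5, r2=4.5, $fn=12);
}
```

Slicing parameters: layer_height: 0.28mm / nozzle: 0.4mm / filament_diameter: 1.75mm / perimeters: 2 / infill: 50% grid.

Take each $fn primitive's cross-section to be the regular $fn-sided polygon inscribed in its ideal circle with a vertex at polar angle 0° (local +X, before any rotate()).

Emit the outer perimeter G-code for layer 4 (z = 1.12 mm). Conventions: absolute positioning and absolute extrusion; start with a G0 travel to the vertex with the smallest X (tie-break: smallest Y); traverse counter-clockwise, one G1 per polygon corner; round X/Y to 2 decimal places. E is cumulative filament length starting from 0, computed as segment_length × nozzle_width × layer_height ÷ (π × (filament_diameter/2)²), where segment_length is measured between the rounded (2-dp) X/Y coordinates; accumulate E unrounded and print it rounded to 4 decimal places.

G0 X0.00 Y0.00 Z1.12
G1 X9.50 Y0.00 E0.4424
G1 X9.50 Y23.50 E1.5366
G1 X0.00 Y23.50 E1.9790
G1 X0.00 Y16.43 E2.3082
G1 X0.48 Y16.30 E2.3313
G1 X2.30 Y14.48 E2.4512
G1 X2.96 Y12.00 E2.5707
G1 X2.30 Y9.52 E2.6902
G1 X0.48 Y7.70 E2.8100
G1 X0.00 Y7.57 E2.8332
G1 X0.00 Y0.00 E3.1857

At z = 1.12 mm: the cube (footprint 9.5×23.5) is included at this height; the cone at (-2, 12): at t=0.078 of its height the radius interpolates to r₁+(r₂−r₁)t = 4.961, giving a regular 12-gon of that circumradius; After the difference (first − rest): starting from the 9.5×23.5 cube, the cone at (-2, 12) partially overlaps it — only the 18.15 mm² overlap (of its 73.84 mm²) is removed, clipping the outline — 1 connected region. The outline is a single polygon with 11 vertices. Extrusion per mm of travel: 0.4 × 0.28 / (π × 0.875²) = 0.046564. Accumulating E over each segment gives final E = 3.1857.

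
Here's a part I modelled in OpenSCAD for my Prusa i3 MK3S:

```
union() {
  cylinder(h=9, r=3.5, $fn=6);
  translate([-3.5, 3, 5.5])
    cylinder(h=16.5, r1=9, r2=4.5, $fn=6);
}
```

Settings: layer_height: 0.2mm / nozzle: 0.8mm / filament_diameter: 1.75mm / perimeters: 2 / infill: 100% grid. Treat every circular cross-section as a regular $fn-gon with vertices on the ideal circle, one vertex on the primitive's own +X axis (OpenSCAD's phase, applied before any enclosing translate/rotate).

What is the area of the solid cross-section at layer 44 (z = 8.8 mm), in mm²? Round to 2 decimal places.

172.55 mm²

At z = 8.8 mm: the cylinder: section is a regular 6-gon, circumradius r=3.5 (area = (6/2)·3.500²·sin(360°/6) = 31.83 mm²); the cone at (-3.5, 3): at t=0.200 of its height the radius interpolates to r₁+(r₂−r₁)t = 8.100, giving a regular 6-gon of that circumradius (area = (6/2)·8.100²·sin(360°/6) = 170.46 mm²); Taking the union: the regions partially overlap — summed areas 202.29 mm² minus the doubly-counted overlap 29.74 mm² gives 172.55 mm² — area = 172.55 mm². Overall, the cross-section is a single solid region. Net area = 172.55 mm².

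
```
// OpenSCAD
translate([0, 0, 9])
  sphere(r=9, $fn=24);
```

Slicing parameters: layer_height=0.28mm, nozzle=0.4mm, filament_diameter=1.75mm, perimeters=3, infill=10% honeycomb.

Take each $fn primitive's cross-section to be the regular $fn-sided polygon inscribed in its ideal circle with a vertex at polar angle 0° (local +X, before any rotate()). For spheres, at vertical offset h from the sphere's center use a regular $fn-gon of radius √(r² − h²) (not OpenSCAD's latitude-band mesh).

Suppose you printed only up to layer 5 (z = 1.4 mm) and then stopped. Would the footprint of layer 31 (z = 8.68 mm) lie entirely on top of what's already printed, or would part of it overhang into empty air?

part overhangs

Compare the two slices. At z = 1.4: the r=9 sphere slices to a regular 24-gon of circumradius 4.821 (√(r²−h²) with h=7.6 from center) (area = (24/2)·4.821²·sin(360°/24) = 72.18 mm²). At z = 8.68: the sphere: section is a regular 24-gon, circumradius = √(r²−h²) = √(9²−0.32²) = 8.994 (area = (24/2)·8.994²·sin(360°/24) = 251.25 mm²). Checking containment: at z = 8.68 the cross-section extends beyond the z = 1.4 cross-section by about 179.07 mm².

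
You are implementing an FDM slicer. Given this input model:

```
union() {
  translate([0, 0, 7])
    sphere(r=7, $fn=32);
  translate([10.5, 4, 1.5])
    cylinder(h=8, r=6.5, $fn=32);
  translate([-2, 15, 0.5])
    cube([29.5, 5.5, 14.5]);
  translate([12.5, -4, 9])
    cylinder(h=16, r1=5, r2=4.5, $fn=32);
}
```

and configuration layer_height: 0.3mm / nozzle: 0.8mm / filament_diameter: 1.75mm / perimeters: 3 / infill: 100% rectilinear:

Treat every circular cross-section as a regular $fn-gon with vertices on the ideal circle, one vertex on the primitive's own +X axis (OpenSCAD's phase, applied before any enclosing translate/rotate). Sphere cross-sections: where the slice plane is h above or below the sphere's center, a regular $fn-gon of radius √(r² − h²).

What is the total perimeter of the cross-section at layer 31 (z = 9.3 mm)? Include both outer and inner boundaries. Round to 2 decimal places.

152.12 mm

At z = 9.3 mm: the r=7 sphere contributes a regular 32-gon of circumradius √(7²−2.3²) = 6.611 (perimeter = 2·32·6.611·sin(180°/32) = 41.47 mm); the r=6.5 cylinder at (10.5, 4) contributes a regular 32-gon of circumradius 6.5 (perimeter = 2·32·6.500·sin(180°/32) = 40.78 mm); the 29.5×5.5 cube at (-2, 15) contributes its full rectangle (perimeter 70.00 mm); the cone at (12.5, -4): at t=0.019 of its height the radius interpolates to r₁+(r₂−r₁)t = 4.991, giving a regular 32-gon of that circumradius (perimeter = 2·32·4.991·sin(180°/32) = 31.31 mm); Merging all regions: the regions partially overlap (shared area 25.59 mm²), so the edge portions inside another operand are dropped and the merged outline is re-measured after clipping — boundary = 152.12 mm. Overall, the cross-section has 2 separate islands. Total boundary length (outer) = 152.12 mm.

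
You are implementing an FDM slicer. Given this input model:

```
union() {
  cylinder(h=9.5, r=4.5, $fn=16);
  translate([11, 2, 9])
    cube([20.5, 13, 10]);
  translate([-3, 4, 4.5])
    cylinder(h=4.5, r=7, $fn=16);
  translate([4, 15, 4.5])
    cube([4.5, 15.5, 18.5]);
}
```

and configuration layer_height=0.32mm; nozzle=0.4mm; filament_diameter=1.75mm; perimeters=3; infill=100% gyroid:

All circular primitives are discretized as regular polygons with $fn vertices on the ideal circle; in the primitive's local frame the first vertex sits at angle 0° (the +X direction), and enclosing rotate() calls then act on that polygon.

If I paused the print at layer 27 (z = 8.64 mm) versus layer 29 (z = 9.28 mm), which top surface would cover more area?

Layer 27 (z = 8.64): the r=4.5 cylinder contributes a regular 16-gon of circumradius 4.5 (area = (16/2)·4.500²·sin(360°/16) = 61.99 mm²); the cube at (11, 2) does not reach this height (z outside [9, 19]); the cylinder at (-3, 4): section is a regular 16-gon, circumradius r=7 (area = (16/2)·7.000²·sin(360°/16) = 150.01 mm²); the 4.5×15.5 cube at (4, 15) contributes its full rectangle (area 69.75 mm²); Merging all regions: the regions partially overlap — summed areas 281.76 mm² minus the doubly-counted overlap 43.45 mm² gives 238.31 mm² — area = 238.31 mm². So its area = 238.31 mm². Layer 29 (z = 9.28): the r=4.5 cylinder contributes a regular 16-gon of circumradius 4.5 (area = (16/2)·4.500²·sin(360°/16) = 61.99 mm²); the cube at (11, 2) (footprint 20.5×13) is included at this height (area 266.50 mm²); the cylinder at (-3, 4) is absent (z outside [4.5, 9]); the cube at (4, 15) (footprint 4.5×15.5) is included at this height (area 69.75 mm²); Combining (union): the 3 present regions are separate (no shared area or edge), so areas and boundary lengths simply add and each stays a separate island — area = 398.24 mm². So its area = 398.24 mm². Layer 29 is larger (398.24 vs 238.31 mm²).

layer 29 (z = 9.28 mm)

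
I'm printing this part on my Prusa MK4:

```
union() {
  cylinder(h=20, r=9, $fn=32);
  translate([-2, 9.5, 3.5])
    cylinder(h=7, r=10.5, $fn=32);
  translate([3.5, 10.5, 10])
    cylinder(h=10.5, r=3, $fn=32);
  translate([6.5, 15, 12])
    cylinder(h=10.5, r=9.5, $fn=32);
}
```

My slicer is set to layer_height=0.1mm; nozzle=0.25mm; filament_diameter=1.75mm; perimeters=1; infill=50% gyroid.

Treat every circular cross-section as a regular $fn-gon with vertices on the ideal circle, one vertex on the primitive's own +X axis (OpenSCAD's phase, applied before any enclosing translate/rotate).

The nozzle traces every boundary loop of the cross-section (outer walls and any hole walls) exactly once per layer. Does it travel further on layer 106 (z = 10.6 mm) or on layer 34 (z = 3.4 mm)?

layer 106 (z = 10.6 mm)

Layer 106 (z = 10.6): the r=9 cylinder gives a regular 32-gon of circumradius 9 (constant along its height) (perimeter = 2·32·9.000·sin(180°/32) = 56.46 mm); the cylinder at (-2, 9.5) is absent (z outside [3.5, 10.5]); the cylinder at (3.5, 10.5): section is a regular 32-gon, circumradius r=3 (perimeter = 2·32·3.000·sin(180°/32) = 18.82 mm); the cylinder at (6.5, 15) is not intersected at this z (z outside [12, 22.5]); Taking the union: the regions partially overlap (shared area 2.32 mm²), so the edge portions inside another operand are dropped and the merged outline is re-measured after clipping — boundary = 67.31 mm. So its perimeter = 67.31 mm. Layer 34 (z = 3.4): the r=9 cylinder contributes a regular 32-gon of circumradius 9 (perimeter = 2·32·9.000·sin(180°/32) = 56.46 mm); the cylinder at (-2, 9.5) does not reach this height (z outside [3.5, 10.5]); the cylinder at (3.5, 10.5) is not intersected at this z (z outside [10, 20.5]); the cylinder at (6.5, 15) is not intersected at this z (z outside [12, 22.5]); Merging all regions: only the r=9 cylinder is present, so the union is just that shape — boundary = 56.46 mm. So its perimeter = 56.46 mm. Layer 106 is larger (67.31 vs 56.46 mm).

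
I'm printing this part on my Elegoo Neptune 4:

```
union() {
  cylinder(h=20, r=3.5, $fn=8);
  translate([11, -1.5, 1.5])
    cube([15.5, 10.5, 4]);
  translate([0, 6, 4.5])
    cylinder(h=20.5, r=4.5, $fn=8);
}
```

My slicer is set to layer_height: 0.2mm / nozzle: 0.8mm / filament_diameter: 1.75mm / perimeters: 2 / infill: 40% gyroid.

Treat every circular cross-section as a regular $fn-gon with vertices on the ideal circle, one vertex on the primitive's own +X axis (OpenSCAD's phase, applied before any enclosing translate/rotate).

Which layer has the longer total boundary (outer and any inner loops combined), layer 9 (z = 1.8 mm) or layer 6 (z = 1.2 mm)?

Layer 9 (z = 1.8): the r=3.5 cylinder contributes a regular 8-gon of circumradius 3.5 (perimeter = 2·8·3.500·sin(180°/8) = 21.43 mm); the cube at (11, -1.5) is present — its section is the full 15.5×10.5 rectangle (perimeter 52.00 mm); the cylinder at (0, 6) does not reach this height (z outside [4.5, 25]); Combining (union): the 2 present regions are separate (no shared area or edge), so areas and boundary lengths simply add and each stays a separate island — boundary = 73.43 mm. So its perimeter = 73.43 mm. Layer 6 (z = 1.2): the cylinder: section is a regular 8-gon, circumradius r=3.5 (perimeter = 2·8·3.500·sin(180°/8) = 21.43 mm); the cube at (11, -1.5) is not intersected at this z (z outside [1.5, 5.5]); the cylinder at (0, 6) is not intersected at this z (z outside [4.5, 25]); Taking the union: only the r=3.5 cylinder is present, so the union is just that shape — boundary = 21.43 mm. So its perimeter = 21.43 mm. Layer 9 is larger (73.43 vs 21.43 mm).

layer 9 (z = 1.8 mm)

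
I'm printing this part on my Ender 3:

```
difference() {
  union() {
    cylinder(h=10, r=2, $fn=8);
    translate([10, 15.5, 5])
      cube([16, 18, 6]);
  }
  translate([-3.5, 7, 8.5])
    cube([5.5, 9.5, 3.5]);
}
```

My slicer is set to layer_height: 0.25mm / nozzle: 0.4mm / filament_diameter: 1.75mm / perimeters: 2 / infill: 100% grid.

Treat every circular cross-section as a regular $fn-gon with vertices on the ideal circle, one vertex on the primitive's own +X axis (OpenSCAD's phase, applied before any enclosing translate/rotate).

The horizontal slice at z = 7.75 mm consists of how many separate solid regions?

2

At z = 7.75 mm: the r=2 cylinder gives a regular 8-gon of circumradius 2 (constant along its height); the cube at (10, 15.5) is present — its section is the full 16×18 rectangle; Merging all regions: the 2 present regions are separate (no shared area or edge), so areas and boundary lengths simply add and each stays a separate island — 2 connected regions; the cube at (-3.5, 7) is not intersected at this z (z outside [8.5, 12]); Taking the first minus the rest: none of the subtracted shapes is present at this height, so that combined region is unchanged — 2 connected regions. The result has 2 disconnected regions.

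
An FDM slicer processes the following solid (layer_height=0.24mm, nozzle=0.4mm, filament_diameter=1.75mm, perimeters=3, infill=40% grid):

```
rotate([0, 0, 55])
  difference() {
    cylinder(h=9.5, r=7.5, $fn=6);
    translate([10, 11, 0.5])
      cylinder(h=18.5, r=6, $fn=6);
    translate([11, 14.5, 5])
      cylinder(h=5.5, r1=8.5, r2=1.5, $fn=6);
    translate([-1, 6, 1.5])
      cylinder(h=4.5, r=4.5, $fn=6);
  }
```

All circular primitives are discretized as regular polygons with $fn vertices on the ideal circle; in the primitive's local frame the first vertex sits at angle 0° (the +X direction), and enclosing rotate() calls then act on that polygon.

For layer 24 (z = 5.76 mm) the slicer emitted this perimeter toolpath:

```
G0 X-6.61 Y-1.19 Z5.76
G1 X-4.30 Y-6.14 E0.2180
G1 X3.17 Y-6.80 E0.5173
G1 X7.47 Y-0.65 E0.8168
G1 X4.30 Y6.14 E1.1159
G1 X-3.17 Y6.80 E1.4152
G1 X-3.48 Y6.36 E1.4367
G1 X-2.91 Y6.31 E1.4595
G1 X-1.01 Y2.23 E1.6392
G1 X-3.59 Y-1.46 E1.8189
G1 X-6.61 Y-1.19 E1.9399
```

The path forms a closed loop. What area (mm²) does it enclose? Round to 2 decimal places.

Apply the shoelace formula to the sequence of (X, Y) vertices; enclosed area = 117.15 mm².

117.15 mm²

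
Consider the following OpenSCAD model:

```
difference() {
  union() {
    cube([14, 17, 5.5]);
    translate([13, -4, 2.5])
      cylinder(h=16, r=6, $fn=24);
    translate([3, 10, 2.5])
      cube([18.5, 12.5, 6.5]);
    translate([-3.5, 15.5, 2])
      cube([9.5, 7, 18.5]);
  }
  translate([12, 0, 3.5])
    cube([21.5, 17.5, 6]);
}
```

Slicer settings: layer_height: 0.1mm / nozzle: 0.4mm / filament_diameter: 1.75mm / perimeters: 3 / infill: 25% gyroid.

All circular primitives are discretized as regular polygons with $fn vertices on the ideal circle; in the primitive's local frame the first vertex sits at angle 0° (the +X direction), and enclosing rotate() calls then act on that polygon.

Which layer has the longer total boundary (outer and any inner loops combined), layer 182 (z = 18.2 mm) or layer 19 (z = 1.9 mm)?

layer 182 (z = 18.2 mm)

Layer 182 (z = 18.2): the cube is absent (z outside [0, 5.5]); the cylinder at (13, -4): section is a regular 24-gon, circumradius r=6 (perimeter = 2·24·6.000·sin(180°/24) = 37.59 mm); the cube at (3, 10) is not intersected at this z (z outside [2.5, 9]); the 9.5×7 cube at (-3.5, 15.5) contributes its full rectangle (perimeter 33.00 mm); Combining (union): the 2 present regions are separate (no shared area or edge), so areas and boundary lengths simply add and each stays a separate island — boundary = 70.59 mm; the cube at (12, 0) is not intersected at this z (z outside [3.5, 9.5]); Taking the first minus the rest: none of the subtracted shapes is present at this height, so that combined region is unchanged — boundary = 70.59 mm. So its perimeter = 70.59 mm. Layer 19 (z = 1.9): the cube is present — its section is the full 14×17 rectangle (perimeter 62.00 mm); the cylinder at (13, -4) is absent (z outside [2.5, 18.5]); the cube at (3, 10) does not reach this height (z outside [2.5, 9]); the cube at (-3.5, 15.5) is absent (z outside [2, 20.5]); Merging all regions: only the 14×17 cube is present, so the union is just that shape — boundary = 62.00 mm; the cube at (12, 0) is not intersected at this z (z outside [3.5, 9.5]); Taking the first minus the rest: none of the subtracted shapes is present at this height, so that combined region is unchanged — boundary = 62.00 mm. So its perimeter = 62.00 mm. Layer 182 is larger (70.59 vs 62.00 mm).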